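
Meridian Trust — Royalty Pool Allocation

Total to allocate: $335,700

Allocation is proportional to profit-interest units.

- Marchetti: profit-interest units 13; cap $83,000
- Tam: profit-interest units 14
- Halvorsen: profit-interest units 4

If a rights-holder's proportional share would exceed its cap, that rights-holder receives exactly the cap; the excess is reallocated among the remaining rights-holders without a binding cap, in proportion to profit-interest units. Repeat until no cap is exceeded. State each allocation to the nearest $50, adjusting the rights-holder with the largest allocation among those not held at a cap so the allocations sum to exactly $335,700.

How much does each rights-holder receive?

Total profit-interest units = 31.
Proportional shares (ignoring caps): Marchetti 140,777.42; Tam 151,606.45; Halvorsen 43,316.13.
Capped: Marchetti ($83,000); residual $252,700 reallocated over remaining profit-interest units 18.
Redistributed shares: Tam 196,544.44 → $196,550; Halvorsen 56,155.56 → $56,150.

Marchetti: $83,000; Tam: $196,550; Halvorsen: $56,150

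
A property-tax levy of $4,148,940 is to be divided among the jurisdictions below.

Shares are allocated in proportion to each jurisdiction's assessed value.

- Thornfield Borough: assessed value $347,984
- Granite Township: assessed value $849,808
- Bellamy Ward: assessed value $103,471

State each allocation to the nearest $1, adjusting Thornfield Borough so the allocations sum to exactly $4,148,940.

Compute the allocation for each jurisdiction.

Sum of assessed value: 1,301,263.
Proportional shares: Thornfield Borough 347,984/1,301,263 × $4,148,940 = 1,109,510.33; Granite Township 849,808/1,301,263 × $4,148,940 = 2,709,523.29; Bellamy Ward 103,471/1,301,263 × $4,148,940 = 329,906.38.
After rounding ($1): Thornfield Borough $1,109,510; Granite Township $2,709,523; Bellamy Ward $329,906. Sum = $4,148,939.
Difference $4,148,940 − $4,148,939 = +$1 applied to Thornfield Borough: Thornfield Borough becomes $1,109,511.

Thornfield Borough: $1,109,511 | Granite Township: $2,709,523 | Bellamy Ward: $329,906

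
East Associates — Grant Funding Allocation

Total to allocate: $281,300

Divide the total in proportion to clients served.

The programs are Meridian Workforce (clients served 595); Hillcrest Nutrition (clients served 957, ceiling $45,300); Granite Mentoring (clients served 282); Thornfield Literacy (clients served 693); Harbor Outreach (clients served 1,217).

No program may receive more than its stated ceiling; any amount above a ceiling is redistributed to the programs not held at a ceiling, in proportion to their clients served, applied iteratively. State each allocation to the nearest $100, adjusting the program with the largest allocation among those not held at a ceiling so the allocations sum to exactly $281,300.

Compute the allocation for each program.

Meridian Workforce: $50,400 · Hillcrest Nutrition: $45,300 · Granite Mentoring: $23,900 · Thornfield Literacy: $58,700 · Harbor Outreach: $103,000

Sum of clients served: 3,744.
Proportional shares (ignoring caps): Meridian Workforce 44,704.46; Hillcrest Nutrition 71,902.80; Granite Mentoring 21,187.66; Thornfield Literacy 52,067.55; Harbor Outreach 91,437.53.
Held at cap: Hillcrest Nutrition ($45,300); remaining pool $236,000 reallocated over remaining clients served 2,787.
Remaining shares: Meridian Workforce 50,383.93 → $50,400; Granite Mentoring 23,879.44 → $23,900; Thornfield Literacy 58,682.45 → $58,700; Harbor Outreach 103,054.18 → $103,100.
Rounding difference −$100 applied to Harbor Outreach → $103,000.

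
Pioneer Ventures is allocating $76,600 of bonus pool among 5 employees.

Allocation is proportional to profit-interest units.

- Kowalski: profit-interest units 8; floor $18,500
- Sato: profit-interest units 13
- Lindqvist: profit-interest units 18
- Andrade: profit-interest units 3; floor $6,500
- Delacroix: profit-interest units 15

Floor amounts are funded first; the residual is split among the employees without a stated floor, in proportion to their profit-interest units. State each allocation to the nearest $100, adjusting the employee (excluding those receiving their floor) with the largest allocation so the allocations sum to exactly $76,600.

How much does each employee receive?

Minimums first: Kowalski $18,500; Andrade $6,500. Balance $51,600.
Balance split over remaining profit-interest units 46: Sato 14,582.61 → $14,600; Lindqvist 20,191.30 → $20,200; Delacroix 16,826.09 → $16,800.

Kowalski: $18,500 · Sato: $14,600 · Lindqvist: $20,200 · Andrade: $6,500 · Delacroix: $16,800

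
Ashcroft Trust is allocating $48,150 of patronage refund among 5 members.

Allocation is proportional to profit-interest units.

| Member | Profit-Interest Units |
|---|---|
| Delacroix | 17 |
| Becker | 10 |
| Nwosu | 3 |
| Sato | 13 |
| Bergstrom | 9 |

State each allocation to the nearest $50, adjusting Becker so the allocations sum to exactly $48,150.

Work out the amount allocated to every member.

Delacroix: $15,750; Becker: $9,200; Nwosu: $2,800; Sato: $12,050; Bergstrom: $8,350

Combined profit-interest units = 52.
Unrounded shares: Delacroix 17/52 × $48,150 = 15,741.35; Becker 10/52 × $48,150 = 9,259.62; Nwosu 3/52 × $48,150 = 2,777.88; Sato 13/52 × $48,150 = 12,037.50; Bergstrom 9/52 × $48,150 = 8,333.65.
After rounding ($50): Delacroix $15,750; Becker $9,250; Nwosu $2,800; Sato $12,050; Bergstrom $8,350. Sum = $48,200.
Difference $48,150 − $48,200 = −$50 applied to Becker: Becker becomes $9,200.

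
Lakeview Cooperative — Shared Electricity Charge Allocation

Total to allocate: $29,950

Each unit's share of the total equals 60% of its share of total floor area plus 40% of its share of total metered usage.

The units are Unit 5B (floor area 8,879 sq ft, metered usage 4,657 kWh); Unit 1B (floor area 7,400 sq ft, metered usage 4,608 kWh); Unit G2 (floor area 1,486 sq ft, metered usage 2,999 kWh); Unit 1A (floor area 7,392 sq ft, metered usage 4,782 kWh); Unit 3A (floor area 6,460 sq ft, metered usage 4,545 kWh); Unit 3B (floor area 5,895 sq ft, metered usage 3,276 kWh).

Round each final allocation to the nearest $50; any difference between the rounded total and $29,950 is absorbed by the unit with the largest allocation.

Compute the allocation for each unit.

Unit 5B: $6,500 | Unit 1B: $5,750 | Unit G2: $2,150 | Unit 1A: $5,850 | Unit 3A: $5,300 | Unit 3B: $4,400

Totals — floor area 37,512, metered usage 24,867.
Combined weights (60% floor area + 40% metered usage): Unit 5B 0.2169; Unit 1B 0.1925; Unit G2 0.0720; Unit 1A 0.1952; Unit 3A 0.1764; Unit 3B 0.1470.
Unrounded shares: Unit 5B 6,497.03; Unit 1B 5,764.91; Unit G2 2,156.67; Unit 1A 5,844.90; Unit 3A 5,284.25; Unit 3B 4,402.24.
Rounded to nearest $50: Unit 5B $6,500; Unit 1B $5,750; Unit G2 $2,150; Unit 1A $5,850; Unit 3A $5,300; Unit 3B $4,400. Sum = $29,950.
No rounding difference to absorb.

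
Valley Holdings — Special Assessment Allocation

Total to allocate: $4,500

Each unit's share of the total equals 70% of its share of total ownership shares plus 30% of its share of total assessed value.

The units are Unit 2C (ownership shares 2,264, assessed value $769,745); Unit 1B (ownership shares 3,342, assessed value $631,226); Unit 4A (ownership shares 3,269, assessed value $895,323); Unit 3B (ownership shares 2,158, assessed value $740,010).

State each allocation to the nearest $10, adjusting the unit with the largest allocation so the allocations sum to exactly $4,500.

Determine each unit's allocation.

Unit 2C: $990; Unit 1B: $1,230; Unit 4A: $1,330; Unit 3B: $950

Totals — ownership shares 11,033, assessed value 3,036,304.
Blended shares (70% ownership shares + 30% assessed value): Unit 2C 0.2197; Unit 1B 0.2744; Unit 4A 0.2959; Unit 3B 0.2100.
Unrounded shares: Unit 2C 988.63; Unit 1B 1,234.82; Unit 4A 1,331.40; Unit 3B 945.15.
After rounding ($10): Unit 2C $990; Unit 1B $1,230; Unit 4A $1,330; Unit 3B $950. Sum = $4,500.
Rounded total matches; no reconciliation needed.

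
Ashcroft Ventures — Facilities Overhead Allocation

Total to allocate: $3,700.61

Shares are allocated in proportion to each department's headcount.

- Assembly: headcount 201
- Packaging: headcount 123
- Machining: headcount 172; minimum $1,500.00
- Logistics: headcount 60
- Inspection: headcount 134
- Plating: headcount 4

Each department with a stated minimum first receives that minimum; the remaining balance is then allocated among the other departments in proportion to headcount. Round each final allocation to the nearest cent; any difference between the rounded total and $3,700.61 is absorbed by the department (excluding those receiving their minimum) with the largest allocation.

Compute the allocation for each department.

Assembly: $847.37 · Packaging: $518.53 · Machining: $1,500.00 · Logistics: $252.94 · Inspection: $564.91 · Plating: $16.86

Fund the minimums — Machining $1,500.00. Balance $2,200.61.
Balance split over remaining headcount 522: Assembly 847.3613 → $847.36; Packaging 518.5345 → $518.53; Logistics 252.9437 → $252.94; Inspection 564.9075 → $564.91; Plating 16.8629 → $16.86.
Rounding difference +$0.01 applied to Assembly → $847.37.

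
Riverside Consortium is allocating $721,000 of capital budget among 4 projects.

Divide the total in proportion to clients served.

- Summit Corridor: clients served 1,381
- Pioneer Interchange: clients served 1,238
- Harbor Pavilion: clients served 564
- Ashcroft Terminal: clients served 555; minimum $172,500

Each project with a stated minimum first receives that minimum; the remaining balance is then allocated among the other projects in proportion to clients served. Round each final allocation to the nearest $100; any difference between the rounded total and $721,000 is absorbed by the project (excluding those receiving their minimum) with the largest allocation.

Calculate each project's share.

Summit Corridor: $238,000; Pioneer Interchange: $213,300; Harbor Pavilion: $97,200; Ashcroft Terminal: $172,500

Fund the minimums — Ashcroft Terminal $172,500. Balance $548,500.
Balance split over remaining clients served 3,183: Summit Corridor 237,976.28 → $238,000; Pioneer Interchange 213,334.28 → $213,300; Harbor Pavilion 97,189.44 → $97,200.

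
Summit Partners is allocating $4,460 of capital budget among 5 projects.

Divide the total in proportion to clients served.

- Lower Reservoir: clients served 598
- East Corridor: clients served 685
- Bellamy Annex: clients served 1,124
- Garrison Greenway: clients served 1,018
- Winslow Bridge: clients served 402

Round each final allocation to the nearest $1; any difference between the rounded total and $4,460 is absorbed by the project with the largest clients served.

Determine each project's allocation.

Lower Reservoir: $697; East Corridor: $798; Bellamy Annex: $1,311; Garrison Greenway: $1,186; Winslow Bridge: $468

Clients served total: 3,827.
Pro-rata amounts: Lower Reservoir 598/3,827 × $4,460 = 696.91; East Corridor 685/3,827 × $4,460 = 798.30; Bellamy Annex 1,124/3,827 × $4,460 = 1,309.91; Garrison Greenway 1,018/3,827 × $4,460 = 1,186.38; Winslow Bridge 402/3,827 × $4,460 = 468.49.
At nearest $1: Lower Reservoir $697; East Corridor $798; Bellamy Annex $1,310; Garrison Greenway $1,186; Winslow Bridge $468. Sum = $4,459.
Difference $4,460 − $4,459 = +$1 applied to largest clients served (Bellamy Annex): Bellamy Annex becomes $1,311.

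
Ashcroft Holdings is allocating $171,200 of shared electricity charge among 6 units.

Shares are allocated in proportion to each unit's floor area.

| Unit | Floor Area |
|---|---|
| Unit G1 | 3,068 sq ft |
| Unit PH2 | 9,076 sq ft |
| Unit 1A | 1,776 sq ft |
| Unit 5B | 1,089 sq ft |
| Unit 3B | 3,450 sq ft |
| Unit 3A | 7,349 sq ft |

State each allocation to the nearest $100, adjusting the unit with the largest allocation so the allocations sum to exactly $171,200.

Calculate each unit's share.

Sum of floor area: 25,808.
Unrounded shares: Unit G1 3,068/25,808 × $171,200 = 20,351.89; Unit PH2 9,076/25,808 × $171,200 = 60,206.57; Unit 1A 1,776/25,808 × $171,200 = 11,781.28; Unit 5B 1,089/25,808 × $171,200 = 7,223.99; Unit 3B 3,450/25,808 × $171,200 = 22,885.93; Unit 3A 7,349/25,808 × $171,200 = 48,750.34.
Rounded to nearest $100: Unit G1 $20,400; Unit PH2 $60,200; Unit 1A $11,800; Unit 5B $7,200; Unit 3B $22,900; Unit 3A $48,800. Sum = $171,300.
Difference $171,200 − $171,300 = −$100 applied to largest allocation (Unit PH2): Unit PH2 becomes $60,100.

Unit G1: $20,400 | Unit PH2: $60,100 | Unit 1A: $11,800 | Unit 5B: $7,200 | Unit 3B: $22,900 | Unit 3A: $48,800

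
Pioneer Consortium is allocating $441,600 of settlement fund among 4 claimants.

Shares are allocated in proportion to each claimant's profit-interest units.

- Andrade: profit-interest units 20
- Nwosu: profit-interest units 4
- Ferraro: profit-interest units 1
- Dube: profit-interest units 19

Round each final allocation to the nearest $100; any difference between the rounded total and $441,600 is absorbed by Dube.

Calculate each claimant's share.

Total profit-interest units = 44.
Unrounded shares: Andrade 20/44 × $441,600 = 200,727.27; Nwosu 4/44 × $441,600 = 40,145.45; Ferraro 1/44 × $441,600 = 10,036.36; Dube 19/44 × $441,600 = 190,690.91.
At nearest $100: Andrade $200,700; Nwosu $40,100; Ferraro $10,000; Dube $190,700. Sum = $441,500.
Difference $441,600 − $441,500 = +$100 applied to Dube: Dube becomes $190,800.

Andrade: $200,700 · Nwosu: $40,100 · Ferraro: $10,000 · Dube: $190,800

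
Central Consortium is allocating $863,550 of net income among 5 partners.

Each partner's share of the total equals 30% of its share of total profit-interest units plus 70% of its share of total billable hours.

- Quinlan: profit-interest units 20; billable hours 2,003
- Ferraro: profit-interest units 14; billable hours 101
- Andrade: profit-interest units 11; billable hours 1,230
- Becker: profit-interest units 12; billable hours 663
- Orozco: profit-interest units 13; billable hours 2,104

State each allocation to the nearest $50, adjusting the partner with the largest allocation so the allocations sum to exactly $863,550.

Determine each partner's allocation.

Quinlan: $272,450 · Ferraro: $61,800 · Andrade: $162,600 · Becker: $110,100 · Orozco: $256,600

Totals — profit-interest units 70, billable hours 6,101.
Blended shares (30% profit-interest units + 70% billable hours): Quinlan 0.3155; Ferraro 0.0716; Andrade 0.1883; Becker 0.1275; Orozco 0.2971.
Proportional shares: Quinlan 272,475.13; Ferraro 61,820.05; Andrade 162,578.19; Becker 110,100.96; Orozco 256,575.67.
Rounded to nearest $50: Quinlan $272,500; Ferraro $61,800; Andrade $162,600; Becker $110,100; Orozco $256,600. Sum = $863,600.
Difference $863,550 − $863,600 = −$50 applied to largest allocation (Quinlan): Quinlan becomes $272,450.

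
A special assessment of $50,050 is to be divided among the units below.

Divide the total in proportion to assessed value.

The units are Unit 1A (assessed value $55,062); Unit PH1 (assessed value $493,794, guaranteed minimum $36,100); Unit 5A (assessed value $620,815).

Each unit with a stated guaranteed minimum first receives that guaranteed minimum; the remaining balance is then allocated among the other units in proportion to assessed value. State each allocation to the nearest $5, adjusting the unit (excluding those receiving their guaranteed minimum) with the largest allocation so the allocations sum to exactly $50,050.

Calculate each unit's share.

Unit 1A: $1,135 | Unit PH1: $36,100 | Unit 5A: $12,815

Fund the minimums — Unit PH1 $36,100. Residual $13,950.
Residual split over remaining assessed value 675,877: Unit 1A 1,136.47 → $1,135; Unit 5A 12,813.53 → $12,815.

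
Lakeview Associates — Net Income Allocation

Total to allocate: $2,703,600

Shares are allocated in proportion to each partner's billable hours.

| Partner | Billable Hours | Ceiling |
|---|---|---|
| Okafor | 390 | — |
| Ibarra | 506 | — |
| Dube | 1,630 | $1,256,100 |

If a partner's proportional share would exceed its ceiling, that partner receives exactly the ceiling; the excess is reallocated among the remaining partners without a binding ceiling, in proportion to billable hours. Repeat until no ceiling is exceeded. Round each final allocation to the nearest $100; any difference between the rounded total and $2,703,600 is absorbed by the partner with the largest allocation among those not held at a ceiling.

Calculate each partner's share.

Okafor: $630,100 · Ibarra: $817,400 · Dube: $1,256,100

Billable hours total: 2,526.
Pro-rata shares before constraints: Okafor 417,420.43; Ibarra 541,576.25; Dube 1,744,603.33.
Capped: Dube ($1,256,100); residual $1,447,500 reallocated over remaining billable hours 896.
Shares after redistribution: Okafor 630,050.22 → $630,100; Ibarra 817,449.78 → $817,400.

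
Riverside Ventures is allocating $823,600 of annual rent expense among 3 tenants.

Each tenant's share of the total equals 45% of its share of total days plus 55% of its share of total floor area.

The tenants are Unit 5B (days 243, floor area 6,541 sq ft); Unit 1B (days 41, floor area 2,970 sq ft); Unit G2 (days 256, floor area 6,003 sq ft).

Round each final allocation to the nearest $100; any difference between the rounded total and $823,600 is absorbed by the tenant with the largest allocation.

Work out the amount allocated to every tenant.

Days total 540; floor area total 15,514.
Blended shares (45% days + 55% floor area): Unit 5B 0.4344; Unit 1B 0.1395; Unit G2 0.4262.
Raw shares: Unit 5B 357,764.06; Unit 1B 114,858.15; Unit G2 350,977.79.
At nearest $100: Unit 5B $357,800; Unit 1B $114,900; Unit G2 $351,000. Sum = $823,700.
Difference $823,600 − $823,700 = −$100 applied to largest allocation (Unit 5B): Unit 5B becomes $357,700.

Unit 5B: $357,700 | Unit 1B: $114,900 | Unit G2: $351,000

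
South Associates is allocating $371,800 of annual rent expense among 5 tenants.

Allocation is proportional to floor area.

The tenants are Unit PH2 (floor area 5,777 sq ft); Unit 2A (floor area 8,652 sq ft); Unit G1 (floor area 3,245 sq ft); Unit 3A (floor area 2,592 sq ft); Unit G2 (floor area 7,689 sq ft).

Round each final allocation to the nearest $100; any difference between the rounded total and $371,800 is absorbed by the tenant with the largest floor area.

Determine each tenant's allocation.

Floor area total: 27,955.
Unrounded shares: Unit PH2 5,777/27,955 × $371,800 = 76,833.79; Unit 2A 8,652/27,955 × $371,800 = 115,071.14; Unit G1 3,245/27,955 × $371,800 = 43,158.33; Unit 3A 2,592/27,955 × $371,800 = 34,473.46; Unit G2 7,689/27,955 × $371,800 = 102,263.29.
Rounded to nearest $100: Unit PH2 $76,800; Unit 2A $115,100; Unit G1 $43,200; Unit 3A $34,500; Unit G2 $102,300. Sum = $371,900.
Difference $371,800 − $371,900 = −$100 applied to largest floor area (Unit 2A): Unit 2A becomes $115,000.

Unit PH2: $76,800 | Unit 2A: $115,000 | Unit G1: $43,200 | Unit 3A: $34,500 | Unit G2: $102,300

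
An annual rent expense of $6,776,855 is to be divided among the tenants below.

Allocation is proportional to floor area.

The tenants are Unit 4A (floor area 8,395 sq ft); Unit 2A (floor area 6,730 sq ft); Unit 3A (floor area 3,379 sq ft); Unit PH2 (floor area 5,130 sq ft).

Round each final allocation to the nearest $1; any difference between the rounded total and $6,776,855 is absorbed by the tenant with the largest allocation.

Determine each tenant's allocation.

Unit 4A: $2,407,198 | Unit 2A: $1,929,772 | Unit 3A: $968,900 | Unit PH2: $1,470,985

Floor area total: 23,634.
Pro-rata amounts: Unit 4A 8,395/23,634 × $6,776,855 = 2,407,197.16; Unit 2A 6,730/23,634 × $6,776,855 = 1,929,772.11; Unit 3A 3,379/23,634 × $6,776,855 = 968,900.44; Unit PH2 5,130/23,634 × $6,776,855 = 1,470,985.28.
After rounding ($1): Unit 4A $2,407,197; Unit 2A $1,929,772; Unit 3A $968,900; Unit PH2 $1,470,985. Sum = $6,776,854.
Difference $6,776,855 − $6,776,854 = +$1 applied to largest allocation (Unit 4A): Unit 4A becomes $2,407,198.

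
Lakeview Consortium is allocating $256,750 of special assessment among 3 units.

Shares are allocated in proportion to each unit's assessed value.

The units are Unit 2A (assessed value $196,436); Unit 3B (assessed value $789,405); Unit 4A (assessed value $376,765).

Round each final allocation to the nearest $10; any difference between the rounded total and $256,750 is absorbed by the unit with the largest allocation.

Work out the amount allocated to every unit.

Total assessed value = 1,362,606.
Proportional shares: Unit 2A 196,436/1,362,606 × $256,750 = 37,013.59; Unit 3B 789,405/1,362,606 × $256,750 = 148,744.20; Unit 4A 376,765/1,362,606 × $256,750 = 70,992.21.
After rounding ($10): Unit 2A $37,010; Unit 3B $148,740; Unit 4A $70,990. Sum = $256,740.
Difference $256,750 − $256,740 = +$10 applied to largest allocation (Unit 3B): Unit 3B becomes $148,750.

Unit 2A: $37,010 · Unit 3B: $148,750 · Unit 4A: $70,990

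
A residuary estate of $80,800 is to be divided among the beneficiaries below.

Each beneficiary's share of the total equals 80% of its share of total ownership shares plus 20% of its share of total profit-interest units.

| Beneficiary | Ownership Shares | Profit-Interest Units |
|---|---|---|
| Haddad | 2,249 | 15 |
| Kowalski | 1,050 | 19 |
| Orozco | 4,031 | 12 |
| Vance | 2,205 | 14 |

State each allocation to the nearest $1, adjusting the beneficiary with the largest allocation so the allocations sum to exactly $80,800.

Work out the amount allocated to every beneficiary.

Totals — ownership shares 9,535, profit-interest units 60.
Composite weights (80% ownership shares + 20% profit-interest units): Haddad 0.2387; Kowalski 0.1514; Orozco 0.3782; Vance 0.2317.
Unrounded shares: Haddad 19,286.498; Kowalski 12,235.53; Orozco 30,559.09; Vance 18,718.88.
Rounded to nearest $1: Haddad $19,286; Kowalski $12,236; Orozco $30,559; Vance $18,719. Sum = $80,800.
Sum already equals the total — no adjustment.

Haddad: $19,286 | Kowalski: $12,236 | Orozco: $30,559 | Vance: $18,719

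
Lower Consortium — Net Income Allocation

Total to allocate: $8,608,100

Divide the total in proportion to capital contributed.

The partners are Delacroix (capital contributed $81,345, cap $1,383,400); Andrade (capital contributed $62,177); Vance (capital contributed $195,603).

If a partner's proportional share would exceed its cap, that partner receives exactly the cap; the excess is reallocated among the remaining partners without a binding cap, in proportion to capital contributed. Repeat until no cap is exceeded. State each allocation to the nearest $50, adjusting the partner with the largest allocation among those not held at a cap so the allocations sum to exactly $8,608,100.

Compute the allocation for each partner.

Sum of capital contributed: 339,125.
Pro-rata shares before constraints: Delacroix 2,064,801.75; Andrade 1,578,255.32; Vance 4,965,042.93.
Cap binds for Delacroix ($1,383,400); balance $7,224,700 reallocated over remaining capital contributed 257,780.
Remaining shares: Andrade 1,742,610.64 → $1,742,600; Vance 5,482,089.36 → $5,482,100.

Delacroix: $1,383,400 · Andrade: $1,742,600 · Vance: $5,482,100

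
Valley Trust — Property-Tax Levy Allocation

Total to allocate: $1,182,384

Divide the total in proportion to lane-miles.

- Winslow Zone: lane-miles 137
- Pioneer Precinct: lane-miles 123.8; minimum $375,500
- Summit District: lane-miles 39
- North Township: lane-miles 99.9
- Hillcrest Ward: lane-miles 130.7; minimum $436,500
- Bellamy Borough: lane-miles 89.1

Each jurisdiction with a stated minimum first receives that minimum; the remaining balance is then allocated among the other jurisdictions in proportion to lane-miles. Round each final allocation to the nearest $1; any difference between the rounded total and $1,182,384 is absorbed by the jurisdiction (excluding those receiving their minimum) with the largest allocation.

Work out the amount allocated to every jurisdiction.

Winslow Zone: $139,021 | Pioneer Precinct: $375,500 | Summit District: $39,575 | North Township: $101,374 | Hillcrest Ward: $436,500 | Bellamy Borough: $90,414

Guaranteed amounts: Pioneer Precinct $375,500; Hillcrest Ward $436,500. Balance $370,384.
Balance split over remaining lane-miles 365: Winslow Zone 139,020.84 → $139,021; Summit District 39,575.28 → $39,575; North Township 101,373.59 → $101,374; Bellamy Borough 90,414.29 → $90,414.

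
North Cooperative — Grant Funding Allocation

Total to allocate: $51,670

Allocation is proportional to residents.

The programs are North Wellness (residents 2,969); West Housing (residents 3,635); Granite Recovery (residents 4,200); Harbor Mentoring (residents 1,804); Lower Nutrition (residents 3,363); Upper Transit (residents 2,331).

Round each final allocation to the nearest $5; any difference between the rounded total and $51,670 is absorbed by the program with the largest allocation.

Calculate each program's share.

Sum of residents: 18,302.
Proportional shares: North Wellness 2,969/18,302 × $51,670 = 8,382.05; West Housing 3,635/18,302 × $51,670 = 10,262.29; Granite Recovery 4,200/18,302 × $51,670 = 11,857.39; Harbor Mentoring 1,804/18,302 × $51,670 = 5,093.03; Lower Nutrition 3,363/18,302 × $51,670 = 9,494.38; Upper Transit 2,331/18,302 × $51,670 = 6,580.85.
After rounding ($5): North Wellness $8,380; West Housing $10,260; Granite Recovery $11,855; Harbor Mentoring $5,095; Lower Nutrition $9,495; Upper Transit $6,580. Sum = $51,665.
Difference $51,670 − $51,665 = +$5 applied to largest allocation (Granite Recovery): Granite Recovery becomes $11,860.

North Wellness: $8,380 · West Housing: $10,260 · Granite Recovery: $11,860 · Harbor Mentoring: $5,095 · Lower Nutrition: $9,495 · Upper Transit: $6,580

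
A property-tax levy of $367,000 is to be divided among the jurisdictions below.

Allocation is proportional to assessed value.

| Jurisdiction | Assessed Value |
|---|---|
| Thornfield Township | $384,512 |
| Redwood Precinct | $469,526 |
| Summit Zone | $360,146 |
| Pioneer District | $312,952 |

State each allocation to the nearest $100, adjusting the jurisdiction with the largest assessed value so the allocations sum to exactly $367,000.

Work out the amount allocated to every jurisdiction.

Thornfield Township: $92,400; Redwood Precinct: $112,900; Summit Zone: $86,500; Pioneer District: $75,200

Combined assessed value = 1,527,136.
Pro-rata amounts: Thornfield Township 384,512/1,527,136 × $367,000 = 92,405.59; Redwood Precinct 469,526/1,527,136 × $367,000 = 112,836.08; Summit Zone 360,146/1,527,136 × $367,000 = 86,549.97; Pioneer District 312,952/1,527,136 × $367,000 = 75,208.35.
After rounding ($100): Thornfield Township $92,400; Redwood Precinct $112,800; Summit Zone $86,500; Pioneer District $75,200. Sum = $366,900.
Difference $367,000 − $366,900 = +$100 applied to largest assessed value (Redwood Precinct): Redwood Precinct becomes $112,900.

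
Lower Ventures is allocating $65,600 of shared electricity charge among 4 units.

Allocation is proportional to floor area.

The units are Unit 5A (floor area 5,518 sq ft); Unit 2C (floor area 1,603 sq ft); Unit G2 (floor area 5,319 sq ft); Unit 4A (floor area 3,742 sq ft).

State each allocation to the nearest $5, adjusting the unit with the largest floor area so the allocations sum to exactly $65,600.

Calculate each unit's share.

Floor area total: 16,182.
Proportional shares: Unit 5A 5,518/16,182 × $65,600 = 22,369.35; Unit 2C 1,603/16,182 × $65,600 = 6,498.38; Unit G2 5,319/16,182 × $65,600 = 21,562.63; Unit 4A 3,742/16,182 × $65,600 = 15,169.65.
After rounding ($5): Unit 5A $22,370; Unit 2C $6,500; Unit G2 $21,565; Unit 4A $15,170. Sum = $65,605.
Difference $65,600 − $65,605 = −$5 applied to largest floor area (Unit 5A): Unit 5A becomes $22,365.

Unit 5A: $22,365; Unit 2C: $6,500; Unit G2: $21,565; Unit 4A: $15,170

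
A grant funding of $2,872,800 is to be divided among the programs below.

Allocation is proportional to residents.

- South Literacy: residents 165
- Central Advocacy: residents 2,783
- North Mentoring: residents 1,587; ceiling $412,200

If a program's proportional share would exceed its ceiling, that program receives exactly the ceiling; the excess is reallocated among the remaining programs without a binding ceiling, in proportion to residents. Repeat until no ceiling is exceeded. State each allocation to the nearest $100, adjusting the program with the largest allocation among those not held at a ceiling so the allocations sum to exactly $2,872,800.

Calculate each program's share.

Sum of residents: 4,535.
Unconstrained shares: South Literacy 104,523.04; Central Advocacy 1,762,955.33; North Mentoring 1,005,321.63.
Cap binds for North Mentoring ($412,200); remaining pool $2,460,600 reallocated over remaining residents 2,948.
Remaining shares: South Literacy 137,720.15 → $137,700; Central Advocacy 2,322,879.85 → $2,322,900.

South Literacy: $137,700 · Central Advocacy: $2,322,900 · North Mentoring: $412,200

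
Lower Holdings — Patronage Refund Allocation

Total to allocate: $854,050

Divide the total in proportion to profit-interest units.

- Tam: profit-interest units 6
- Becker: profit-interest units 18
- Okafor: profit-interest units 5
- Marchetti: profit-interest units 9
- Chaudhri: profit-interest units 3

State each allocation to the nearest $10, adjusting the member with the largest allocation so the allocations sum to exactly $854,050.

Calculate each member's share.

Tam: $124,980 | Becker: $374,960 | Okafor: $104,150 | Marchetti: $187,470 | Chaudhri: $62,490

Sum of profit-interest units: 41.
Raw shares: Tam 6/41 × $854,050 = 124,982.93; Becker 18/41 × $854,050 = 374,948.78; Okafor 5/41 × $854,050 = 104,152.44; Marchetti 9/41 × $854,050 = 187,474.39; Chaudhri 3/41 × $854,050 = 62,491.46.
After rounding ($10): Tam $124,980; Becker $374,950; Okafor $104,150; Marchetti $187,470; Chaudhri $62,490. Sum = $854,040.
Difference $854,050 − $854,040 = +$10 applied to largest allocation (Becker): Becker becomes $374,960.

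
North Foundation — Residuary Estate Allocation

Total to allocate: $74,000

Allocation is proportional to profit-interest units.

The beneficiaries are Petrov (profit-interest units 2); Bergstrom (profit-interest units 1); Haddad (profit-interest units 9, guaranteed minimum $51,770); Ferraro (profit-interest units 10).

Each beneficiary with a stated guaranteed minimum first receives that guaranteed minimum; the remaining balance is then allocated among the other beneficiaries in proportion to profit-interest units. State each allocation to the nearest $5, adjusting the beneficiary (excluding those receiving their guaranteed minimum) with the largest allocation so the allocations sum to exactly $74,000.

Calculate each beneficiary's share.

Guaranteed amounts: Haddad $51,770. Balance $22,230.
Balance split over remaining profit-interest units 13: Petrov 3,420.00 → $3,420; Bergstrom 1,710.00 → $1,710; Ferraro 17,100.00 → $17,100.

Petrov: $3,420 · Bergstrom: $1,710 · Haddad: $51,770 · Ferraro: $17,100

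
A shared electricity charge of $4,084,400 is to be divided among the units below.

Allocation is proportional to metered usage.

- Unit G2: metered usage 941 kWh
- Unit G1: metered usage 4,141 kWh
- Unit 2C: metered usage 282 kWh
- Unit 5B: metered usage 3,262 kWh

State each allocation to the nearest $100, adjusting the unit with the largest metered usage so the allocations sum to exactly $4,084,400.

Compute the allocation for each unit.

Metered usage total: 8,626.
Unrounded shares: Unit G2 941/8,626 × $4,084,400 = 445,562.30; Unit G1 4,141/8,626 × $4,084,400 = 1,960,758.22; Unit 2C 282/8,626 × $4,084,400 = 133,526.64; Unit 5B 3,262/8,626 × $4,084,400 = 1,544,552.84.
After rounding ($100): Unit G2 $445,600; Unit G1 $1,960,800; Unit 2C $133,500; Unit 5B $1,544,600. Sum = $4,084,500.
Difference $4,084,400 − $4,084,500 = −$100 applied to largest metered usage (Unit G1): Unit G1 becomes $1,960,700.

Unit G2: $445,600 | Unit G1: $1,960,700 | Unit 2C: $133,500 | Unit 5B: $1,544,600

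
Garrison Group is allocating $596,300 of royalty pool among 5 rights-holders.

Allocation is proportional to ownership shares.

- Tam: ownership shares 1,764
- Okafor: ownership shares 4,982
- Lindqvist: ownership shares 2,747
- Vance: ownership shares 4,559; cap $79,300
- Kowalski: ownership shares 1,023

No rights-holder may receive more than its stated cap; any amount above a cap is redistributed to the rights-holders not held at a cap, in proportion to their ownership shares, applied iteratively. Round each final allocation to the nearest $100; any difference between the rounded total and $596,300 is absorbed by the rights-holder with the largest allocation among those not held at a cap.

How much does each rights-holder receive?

Total ownership shares = 15,075.
Unconstrained shares: Tam 69,776.00; Okafor 197,065.78; Lindqvist 108,659.11; Vance 180,333.78; Kowalski 40,465.33.
Capped: Vance ($79,300); balance $517,000 reallocated over remaining ownership shares 10,516.
Redistributed shares: Tam 86,723.85 → $86,700; Okafor 244,930.96 → $244,900; Lindqvist 135,051.26 → $135,100; Kowalski 50,293.93 → $50,300.

Tam: $86,700 | Okafor: $244,900 | Lindqvist: $135,100 | Vance: $79,300 | Kowalski: $50,300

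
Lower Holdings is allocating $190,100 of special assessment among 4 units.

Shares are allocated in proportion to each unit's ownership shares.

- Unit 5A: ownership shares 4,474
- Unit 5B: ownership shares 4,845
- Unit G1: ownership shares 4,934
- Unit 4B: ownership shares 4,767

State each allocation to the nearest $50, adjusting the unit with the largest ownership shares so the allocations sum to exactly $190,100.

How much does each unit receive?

Unit 5A: $44,700 · Unit 5B: $48,400 · Unit G1: $49,350 · Unit 4B: $47,650

Ownership shares total: 19,020.
Pro-rata amounts: Unit 5A 4,474/19,020 × $190,100 = 44,716.48; Unit 5B 4,845/19,020 × $190,100 = 48,424.53; Unit G1 4,934/19,020 × $190,100 = 49,314.06; Unit 4B 4,767/19,020 × $190,100 = 47,644.94.
After rounding ($50): Unit 5A $44,700; Unit 5B $48,400; Unit G1 $49,300; Unit 4B $47,650. Sum = $190,050.
Difference $190,100 − $190,050 = +$50 applied to largest ownership shares (Unit G1): Unit G1 becomes $49,350.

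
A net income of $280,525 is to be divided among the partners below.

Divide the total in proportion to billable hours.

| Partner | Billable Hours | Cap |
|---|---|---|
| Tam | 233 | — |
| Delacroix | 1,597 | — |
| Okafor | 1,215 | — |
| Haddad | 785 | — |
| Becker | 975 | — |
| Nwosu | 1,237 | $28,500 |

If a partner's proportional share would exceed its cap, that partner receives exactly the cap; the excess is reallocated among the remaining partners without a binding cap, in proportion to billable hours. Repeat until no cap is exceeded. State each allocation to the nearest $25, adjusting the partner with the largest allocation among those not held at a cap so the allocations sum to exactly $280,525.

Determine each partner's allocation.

Tam: $12,225 | Delacroix: $83,750 | Okafor: $63,725 | Haddad: $41,175 | Becker: $51,150 | Nwosu: $28,500

Billable hours total: 6,042.
Proportional shares (ignoring caps): Tam 10,817.99; Delacroix 74,147.37; Okafor 56,411.43; Haddad 36,446.89; Becker 45,268.43; Nwosu 57,432.87.
Cap binds for Nwosu ($28,500); remaining pool $252,025 reallocated over remaining billable hours 4,805.
Redistributed shares: Tam 12,220.98 → $12,225; Delacroix 83,763.56 → $83,775; Okafor 63,727.45 → $63,725; Haddad 41,173.70 → $41,175; Becker 51,139.31 → $51,150.
Rounding difference −$25 applied to Delacroix → $83,750.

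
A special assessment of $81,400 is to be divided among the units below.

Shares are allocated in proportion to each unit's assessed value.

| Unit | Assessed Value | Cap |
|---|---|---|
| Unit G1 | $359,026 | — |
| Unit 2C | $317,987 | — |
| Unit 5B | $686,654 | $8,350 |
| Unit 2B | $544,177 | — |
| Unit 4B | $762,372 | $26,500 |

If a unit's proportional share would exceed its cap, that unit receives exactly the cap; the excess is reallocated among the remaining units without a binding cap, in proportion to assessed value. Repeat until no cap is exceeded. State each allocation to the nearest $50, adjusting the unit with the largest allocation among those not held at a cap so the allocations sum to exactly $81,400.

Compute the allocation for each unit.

Sum of assessed value: 2,670,216.
Pro-rata shares before constraints: Unit G1 10,944.70; Unit 2C 9,693.65; Unit 5B 20,932.25; Unit 2B 16,588.92; Unit 4B 23,240.47.
Cap binds for Unit 5B ($8,350); balance $73,050 reallocated over remaining assessed value 1,983,562.
Cap binds for Unit 4B ($26,500); balance $46,550 reallocated over remaining assessed value 1,221,190.
Remaining shares: Unit G1 13,685.55 → $13,700; Unit 2C 12,121.21 → $12,100; Unit 2B 20,743.24 → $20,750.

Unit G1: $13,700 | Unit 2C: $12,100 | Unit 5B: $8,350 | Unit 2B: $20,750 | Unit 4B: $26,500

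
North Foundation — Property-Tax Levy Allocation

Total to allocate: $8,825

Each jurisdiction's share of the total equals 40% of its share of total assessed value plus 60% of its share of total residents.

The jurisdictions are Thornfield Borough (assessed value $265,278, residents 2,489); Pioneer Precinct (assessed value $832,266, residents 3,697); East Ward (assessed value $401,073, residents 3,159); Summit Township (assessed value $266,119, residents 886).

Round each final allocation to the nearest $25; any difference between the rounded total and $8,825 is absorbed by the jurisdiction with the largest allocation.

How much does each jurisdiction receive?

Thornfield Borough: $1,825 · Pioneer Precinct: $3,575 · East Ward: $2,425 · Summit Township: $1,000

Totals — assessed value 1,764,736, residents 10,231.
Combined weights (40% assessed value + 60% residents): Thornfield Borough 0.2061; Pioneer Precinct 0.4055; East Ward 0.2762; Summit Township 0.1123.
Pro-rata amounts: Thornfield Borough 1,818.80; Pioneer Precinct 3,578.14; East Ward 2,437.19; Summit Township 990.86.
After rounding ($25): Thornfield Borough $1,825; Pioneer Precinct $3,575; East Ward $2,425; Summit Township $1,000. Sum = $8,825.
No rounding difference to absorb.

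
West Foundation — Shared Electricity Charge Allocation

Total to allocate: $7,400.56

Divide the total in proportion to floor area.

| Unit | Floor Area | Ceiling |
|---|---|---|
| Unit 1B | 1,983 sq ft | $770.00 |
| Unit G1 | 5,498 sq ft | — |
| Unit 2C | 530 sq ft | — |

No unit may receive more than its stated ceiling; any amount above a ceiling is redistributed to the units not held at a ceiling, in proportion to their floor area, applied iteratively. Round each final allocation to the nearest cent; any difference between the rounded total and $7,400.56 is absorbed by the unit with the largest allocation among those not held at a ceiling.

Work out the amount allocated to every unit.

Unit 1B: $770.00 · Unit G1: $6,047.58 · Unit 2C: $582.98

Sum of floor area: 8,011.
Pro-rata shares before constraints: Unit 1B 1,831.89495; Unit G1 5,079.0512; Unit 2C 489.6139.
Cap binds for Unit 1B ($770.00); residual $6,630.56 reallocated over remaining floor area 6,028.
Shares after redistribution: Unit G1 6,047.5811 → $6,047.58; Unit 2C 582.9789 → $582.98.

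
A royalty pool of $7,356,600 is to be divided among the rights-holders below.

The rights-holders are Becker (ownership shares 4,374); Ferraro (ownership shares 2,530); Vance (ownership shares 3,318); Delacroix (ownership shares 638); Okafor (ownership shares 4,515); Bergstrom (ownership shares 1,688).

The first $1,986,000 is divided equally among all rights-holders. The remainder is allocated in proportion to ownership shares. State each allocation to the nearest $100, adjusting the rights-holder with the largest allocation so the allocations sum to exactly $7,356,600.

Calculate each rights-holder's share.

Becker: $1,707,700 | Ferraro: $1,127,300 | Vance: $1,375,300 | Delacroix: $531,800 | Okafor: $1,752,200 | Bergstrom: $862,300

Equal tier: $1,986,000 ÷ 6 = $331,000 apiece.
Remainder $5,370,600 by ownership shares (total 17,063): Becker 1,376,721.82 → $1,376,700; Ferraro 796,320.58 → $796,300; Vance 1,044,344.53 → $1,044,300; Delacroix 200,811.28 → $200,800; Okafor 1,421,101.74 → $1,421,100; Bergstrom 531,300.05 → $531,300.
Rounding difference +$100 on remainder applied to Okafor.
Totals: Becker $331,000 + $1,376,700 = $1,707,700; Ferraro $331,000 + $796,300 = $1,127,300; Vance $331,000 + $1,044,300 = $1,375,300; Delacroix $331,000 + $200,800 = $531,800; Okafor $331,000 + $1,421,200 = $1,752,200; Bergstrom $331,000 + $531,300 = $862,300.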